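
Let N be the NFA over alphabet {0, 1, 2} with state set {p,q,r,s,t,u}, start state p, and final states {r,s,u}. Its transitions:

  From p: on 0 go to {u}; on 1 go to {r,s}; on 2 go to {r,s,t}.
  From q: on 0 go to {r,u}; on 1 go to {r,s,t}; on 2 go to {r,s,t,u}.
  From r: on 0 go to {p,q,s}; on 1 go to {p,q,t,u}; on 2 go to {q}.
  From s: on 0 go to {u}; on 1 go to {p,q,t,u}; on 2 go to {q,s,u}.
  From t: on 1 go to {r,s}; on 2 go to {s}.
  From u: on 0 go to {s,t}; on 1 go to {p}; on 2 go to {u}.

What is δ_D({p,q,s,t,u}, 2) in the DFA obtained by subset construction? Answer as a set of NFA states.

{q,r,s,t,u}

δ(p,2) = {r,s,t}; δ(q,2) = {r,s,t,u}; δ(s,2) = {q,s,u}; δ(t,2) = {s}; δ(u,2) = {u}.
Union: {q,r,s,t,u}.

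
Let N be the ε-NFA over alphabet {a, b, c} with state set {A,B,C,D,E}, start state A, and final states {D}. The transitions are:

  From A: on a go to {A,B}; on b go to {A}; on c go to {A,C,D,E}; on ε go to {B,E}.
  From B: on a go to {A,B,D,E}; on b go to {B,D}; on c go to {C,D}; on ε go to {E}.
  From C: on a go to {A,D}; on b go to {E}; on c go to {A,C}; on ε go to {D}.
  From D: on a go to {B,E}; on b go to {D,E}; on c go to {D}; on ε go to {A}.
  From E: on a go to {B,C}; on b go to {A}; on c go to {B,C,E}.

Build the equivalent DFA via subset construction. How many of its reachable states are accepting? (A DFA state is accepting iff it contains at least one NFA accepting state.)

2

Start state of the DFA: {A,B,E} (ε-closure of the NFA start).
{A,B,E} --a--> {A,B,C,D,E}  [new]
{A,B,E} --b--> {A,B,D,E}  [new]
{A,B,E} --c--> {A,B,C,D,E}  [seen]
{A,B,C,D,E} --a--> {A,B,C,D,E}  [seen]
{A,B,C,D,E} --b--> {A,B,D,E}  [seen]
{A,B,C,D,E} --c--> {A,B,C,D,E}  [seen]
{A,B,D,E} --a--> {A,B,C,D,E}  [seen]
{A,B,D,E} --b--> {A,B,D,E}  [seen]
{A,B,D,E} --c--> {A,B,C,D,E}  [seen]
Reachable DFA states: {A,B,E}, {A,B,C,D,E}, {A,B,D,E}.
Accepting DFA states (contain an NFA accepting state): {A,B,C,D,E}, {A,B,D,E}.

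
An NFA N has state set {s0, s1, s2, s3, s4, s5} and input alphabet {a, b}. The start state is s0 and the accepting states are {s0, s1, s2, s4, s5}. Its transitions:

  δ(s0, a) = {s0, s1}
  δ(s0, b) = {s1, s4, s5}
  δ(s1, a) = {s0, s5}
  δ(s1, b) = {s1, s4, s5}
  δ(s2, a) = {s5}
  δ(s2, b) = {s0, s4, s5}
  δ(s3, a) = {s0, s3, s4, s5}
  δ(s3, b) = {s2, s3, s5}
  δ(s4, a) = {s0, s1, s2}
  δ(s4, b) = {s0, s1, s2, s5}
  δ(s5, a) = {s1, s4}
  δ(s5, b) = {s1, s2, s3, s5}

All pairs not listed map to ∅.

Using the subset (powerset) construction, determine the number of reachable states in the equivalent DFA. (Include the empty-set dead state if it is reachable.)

8

Start state of the DFA: {s0}.
{s0} --a--> {s0, s1}  [new]
{s0} --b--> {s1, s4, s5}  [new]
{s0, s1} --a--> {s0, s1, s5}  [new]
{s0, s1} --b--> {s1, s4, s5}  [seen]
{s1, s4, s5} --a--> {s0, s1, s2, s4, s5}  [new]
{s1, s4, s5} --b--> {s0, s1, s2, s3, s4, s5}  [new]
{s0, s1, s5} --a--> {s0, s1, s4, s5}  [new]
{s0, s1, s5} --b--> {s1, s2, s3, s4, s5}  [new]
{s0, s1, s2, s4, s5} --a--> {s0, s1, s2, s4, s5}  [seen]
{s0, s1, s2, s4, s5} --b--> {s0, s1, s2, s3, s4, s5}  [seen]
{s0, s1, s2, s3, s4, s5} --a--> {s0, s1, s2, s3, s4, s5}  [seen]
{s0, s1, s2, s3, s4, s5} --b--> {s0, s1, s2, s3, s4, s5}  [seen]
{s0, s1, s4, s5} --a--> {s0, s1, s2, s4, s5}  [seen]
{s0, s1, s4, s5} --b--> {s0, s1, s2, s3, s4, s5}  [seen]
{s1, s2, s3, s4, s5} --a--> {s0, s1, s2, s3, s4, s5}  [seen]
{s1, s2, s3, s4, s5} --b--> {s0, s1, s2, s3, s4, s5}  [seen]
Reachable DFA states: {s0}, {s0, s1}, {s1, s4, s5}, {s0, s1, s5}, {s0, s1, s2, s4, s5}, {s0, s1, s2, s3, s4, s5}, {s0, s1, s4, s5}, {s1, s2, s3, s4, s5}.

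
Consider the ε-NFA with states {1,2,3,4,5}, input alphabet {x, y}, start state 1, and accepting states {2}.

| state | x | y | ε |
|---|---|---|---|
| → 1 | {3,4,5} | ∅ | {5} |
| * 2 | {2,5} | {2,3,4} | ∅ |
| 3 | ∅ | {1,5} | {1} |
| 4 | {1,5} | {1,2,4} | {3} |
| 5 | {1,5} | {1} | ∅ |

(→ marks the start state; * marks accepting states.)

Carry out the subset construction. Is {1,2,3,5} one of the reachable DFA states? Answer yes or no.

no

Start state of the DFA: {1,5} (ε-closure of the NFA start).
{1,5} --x--> {1,3,4,5}  [new]
{1,5} --y--> {1,5}  [seen]
{1,3,4,5} --x--> {1,3,4,5}  [seen]
{1,3,4,5} --y--> {1,2,3,4,5}  [new]
{1,2,3,4,5} --x--> {1,2,3,4,5}  [seen]
{1,2,3,4,5} --y--> {1,2,3,4,5}  [seen]
Reachable DFA states: {1,5}, {1,3,4,5}, {1,2,3,4,5}.
{1,2,3,5} is not among them.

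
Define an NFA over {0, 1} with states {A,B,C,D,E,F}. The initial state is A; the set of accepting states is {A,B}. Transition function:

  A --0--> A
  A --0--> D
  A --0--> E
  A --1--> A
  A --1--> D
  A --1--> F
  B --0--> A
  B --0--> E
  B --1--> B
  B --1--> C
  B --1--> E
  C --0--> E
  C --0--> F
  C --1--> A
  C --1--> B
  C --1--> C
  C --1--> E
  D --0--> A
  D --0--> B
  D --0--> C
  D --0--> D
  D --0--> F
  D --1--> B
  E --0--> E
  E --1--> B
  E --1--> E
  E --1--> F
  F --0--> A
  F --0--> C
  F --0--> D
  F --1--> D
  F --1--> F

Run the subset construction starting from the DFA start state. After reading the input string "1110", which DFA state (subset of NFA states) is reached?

Start: {A}.
δ(A,1) = {A,D,F}.
Union: {A,D,F}.
After 1: {A,D,F}.
δ(A,1) = {A,D,F}; δ(D,1) = {B}; δ(F,1) = {D,F}.
Union: {A,B,D,F}.
After 1: {A,B,D,F}.
δ(A,1) = {A,D,F}; δ(B,1) = {B,C,E}; δ(D,1) = {B}; δ(F,1) = {D,F}.
Union: {A,B,C,D,E,F}.
After 1: {A,B,C,D,E,F}.
δ(A,0) = {A,D,E}; δ(B,0) = {A,E}; δ(C,0) = {E,F}; δ(D,0) = {A,B,C,D,F}; δ(E,0) = {E}; δ(F,0) = {A,C,D}.
Union: {A,B,C,D,E,F}.
After 0: {A,B,C,D,E,F}.

{A,B,C,D,E,F}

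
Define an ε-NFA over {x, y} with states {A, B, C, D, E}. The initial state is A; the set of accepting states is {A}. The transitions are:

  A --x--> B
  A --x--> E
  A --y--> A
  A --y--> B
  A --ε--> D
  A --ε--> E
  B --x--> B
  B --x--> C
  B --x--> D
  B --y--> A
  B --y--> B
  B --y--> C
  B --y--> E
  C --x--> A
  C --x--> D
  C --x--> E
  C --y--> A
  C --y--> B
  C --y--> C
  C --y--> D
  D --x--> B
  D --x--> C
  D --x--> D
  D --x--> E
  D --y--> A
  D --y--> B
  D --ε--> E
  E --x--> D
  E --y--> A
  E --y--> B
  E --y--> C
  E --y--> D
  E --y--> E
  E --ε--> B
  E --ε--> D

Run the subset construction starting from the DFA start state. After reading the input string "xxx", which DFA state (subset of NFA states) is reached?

{A, B, C, D, E}

Start: {A, B, D, E}.
δ(A,x) = {B, E}; δ(B,x) = {B, C, D}; δ(D,x) = {B, C, D, E}; δ(E,x) = {D}.
Union: {B, C, D, E}.
After x: {B, C, D, E}.
δ(B,x) = {B, C, D}; δ(C,x) = {A, D, E}; δ(D,x) = {B, C, D, E}; δ(E,x) = {D}.
Union: {A, B, C, D, E}.
After x: {A, B, C, D, E}.
δ(A,x) = {B, E}; δ(B,x) = {B, C, D}; δ(C,x) = {A, D, E}; δ(D,x) = {B, C, D, E}; δ(E,x) = {D}.
Union: {A, B, C, D, E}.
After x: {A, B, C, D, E}.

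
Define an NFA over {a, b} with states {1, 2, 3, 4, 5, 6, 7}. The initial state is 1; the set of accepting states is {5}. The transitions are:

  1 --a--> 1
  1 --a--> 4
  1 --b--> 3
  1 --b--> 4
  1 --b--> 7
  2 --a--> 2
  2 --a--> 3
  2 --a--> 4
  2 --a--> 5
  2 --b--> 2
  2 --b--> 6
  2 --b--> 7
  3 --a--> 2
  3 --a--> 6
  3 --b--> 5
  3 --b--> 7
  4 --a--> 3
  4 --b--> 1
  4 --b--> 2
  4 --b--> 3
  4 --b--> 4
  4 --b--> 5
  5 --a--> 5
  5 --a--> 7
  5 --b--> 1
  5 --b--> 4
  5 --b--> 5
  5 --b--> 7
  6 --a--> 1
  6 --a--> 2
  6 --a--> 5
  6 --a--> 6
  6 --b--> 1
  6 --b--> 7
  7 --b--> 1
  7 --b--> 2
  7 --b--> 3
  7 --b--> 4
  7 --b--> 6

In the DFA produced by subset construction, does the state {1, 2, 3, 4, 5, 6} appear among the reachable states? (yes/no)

Start state of the DFA: {1}.
{1} --a--> {1, 4}  [new]
{1} --b--> {3, 4, 7}  [new]
{1, 4} --a--> {1, 3, 4}  [new]
{1, 4} --b--> {1, 2, 3, 4, 5, 7}  [new]
{3, 4, 7} --a--> {2, 3, 6}  [new]
{3, 4, 7} --b--> {1, 2, 3, 4, 5, 6, 7}  [new]
{1, 3, 4} --a--> {1, 2, 3, 4, 6}  [new]
{1, 3, 4} --b--> {1, 2, 3, 4, 5, 7}  [seen]
{1, 2, 3, 4, 5, 7} --a--> {1, 2, 3, 4, 5, 6, 7}  [seen]
{1, 2, 3, 4, 5, 7} --b--> {1, 2, 3, 4, 5, 6, 7}  [seen]
{2, 3, 6} --a--> {1, 2, 3, 4, 5, 6}  [new]
{2, 3, 6} --b--> {1, 2, 5, 6, 7}  [new]
{1, 2, 3, 4, 5, 6, 7} --a--> {1, 2, 3, 4, 5, 6, 7}  [seen]
{1, 2, 3, 4, 5, 6, 7} --b--> {1, 2, 3, 4, 5, 6, 7}  [seen]
{1, 2, 3, 4, 6} --a--> {1, 2, 3, 4, 5, 6}  [seen]
{1, 2, 3, 4, 6} --b--> {1, 2, 3, 4, 5, 6, 7}  [seen]
{1, 2, 3, 4, 5, 6} --a--> {1, 2, 3, 4, 5, 6, 7}  [seen]
{1, 2, 3, 4, 5, 6} --b--> {1, 2, 3, 4, 5, 6, 7}  [seen]
{1, 2, 5, 6, 7} --a--> {1, 2, 3, 4, 5, 6, 7}  [seen]
{1, 2, 5, 6, 7} --b--> {1, 2, 3, 4, 5, 6, 7}  [seen]
Reachable DFA states: {1}, {1, 4}, {3, 4, 7}, {1, 3, 4}, {1, 2, 3, 4, 5, 7}, {2, 3, 6}, {1, 2, 3, 4, 5, 6, 7}, {1, 2, 3, 4, 6}, {1, 2, 3, 4, 5, 6}, {1, 2, 5, 6, 7}.
{1, 2, 3, 4, 5, 6} is among them.

yes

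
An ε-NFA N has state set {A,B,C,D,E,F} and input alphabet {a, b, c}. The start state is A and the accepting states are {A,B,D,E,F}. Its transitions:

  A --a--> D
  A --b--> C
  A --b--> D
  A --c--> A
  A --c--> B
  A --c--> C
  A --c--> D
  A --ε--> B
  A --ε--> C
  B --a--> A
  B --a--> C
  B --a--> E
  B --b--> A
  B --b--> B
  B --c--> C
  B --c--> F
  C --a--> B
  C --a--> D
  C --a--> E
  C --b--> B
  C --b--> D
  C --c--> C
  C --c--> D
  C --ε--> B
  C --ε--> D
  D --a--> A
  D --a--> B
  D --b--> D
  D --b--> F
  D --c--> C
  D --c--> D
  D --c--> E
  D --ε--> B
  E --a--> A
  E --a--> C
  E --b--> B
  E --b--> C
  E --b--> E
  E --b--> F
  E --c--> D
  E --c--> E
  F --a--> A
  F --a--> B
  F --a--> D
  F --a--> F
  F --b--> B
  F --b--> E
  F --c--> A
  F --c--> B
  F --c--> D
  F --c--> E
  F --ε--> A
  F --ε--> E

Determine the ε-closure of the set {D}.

{B,D}

Begin with {D}.
D →ε {B}; add B.
ε-closure = {B,D}.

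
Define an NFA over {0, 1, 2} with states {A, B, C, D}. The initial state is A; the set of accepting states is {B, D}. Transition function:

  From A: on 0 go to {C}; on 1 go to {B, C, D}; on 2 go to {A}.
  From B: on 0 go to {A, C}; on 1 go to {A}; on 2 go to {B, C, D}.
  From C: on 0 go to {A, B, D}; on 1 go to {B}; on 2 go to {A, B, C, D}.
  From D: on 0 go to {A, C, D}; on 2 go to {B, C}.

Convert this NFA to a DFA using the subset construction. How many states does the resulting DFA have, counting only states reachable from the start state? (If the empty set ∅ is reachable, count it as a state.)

Start state of the DFA: {A}.
{A} --0--> {C}  [new]
{A} --1--> {B, C, D}  [new]
{A} --2--> {A}  [seen]
{C} --0--> {A, B, D}  [new]
{C} --1--> {B}  [new]
{C} --2--> {A, B, C, D}  [new]
{B, C, D} --0--> {A, B, C, D}  [seen]
{B, C, D} --1--> {A, B}  [new]
{B, C, D} --2--> {A, B, C, D}  [seen]
{A, B, D} --0--> {A, C, D}  [new]
{A, B, D} --1--> {A, B, C, D}  [seen]
{A, B, D} --2--> {A, B, C, D}  [seen]
{B} --0--> {A, C}  [new]
{B} --1--> {A}  [seen]
{B} --2--> {B, C, D}  [seen]
{A, B, C, D} --0--> {A, B, C, D}  [seen]
{A, B, C, D} --1--> {A, B, C, D}  [seen]
{A, B, C, D} --2--> {A, B, C, D}  [seen]
{A, B} --0--> {A, C}  [seen]
{A, B} --1--> {A, B, C, D}  [seen]
{A, B} --2--> {A, B, C, D}  [seen]
{A, C, D} --0--> {A, B, C, D}  [seen]
{A, C, D} --1--> {B, C, D}  [seen]
{A, C, D} --2--> {A, B, C, D}  [seen]
{A, C} --0--> {A, B, C, D}  [seen]
{A, C} --1--> {B, C, D}  [seen]
{A, C} --2--> {A, B, C, D}  [seen]
Reachable DFA states: {A}, {C}, {B, C, D}, {A, B, D}, {B}, {A, B, C, D}, {A, B}, {A, C, D}, {A, C}.

9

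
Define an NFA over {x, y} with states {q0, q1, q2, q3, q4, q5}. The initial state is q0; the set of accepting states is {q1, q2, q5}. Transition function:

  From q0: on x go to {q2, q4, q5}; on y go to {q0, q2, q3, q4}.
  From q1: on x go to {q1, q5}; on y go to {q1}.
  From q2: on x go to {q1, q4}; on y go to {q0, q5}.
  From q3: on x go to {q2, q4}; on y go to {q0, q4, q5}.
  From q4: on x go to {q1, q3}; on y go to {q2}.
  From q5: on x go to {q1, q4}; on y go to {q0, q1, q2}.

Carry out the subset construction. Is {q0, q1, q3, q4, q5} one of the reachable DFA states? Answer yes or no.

no

Start state of the DFA: {q0}.
{q0} --x--> {q2, q4, q5}  [new]
{q0} --y--> {q0, q2, q3, q4}  [new]
{q2, q4, q5} --x--> {q1, q3, q4}  [new]
{q2, q4, q5} --y--> {q0, q1, q2, q5}  [new]
{q0, q2, q3, q4} --x--> {q1, q2, q3, q4, q5}  [new]
{q0, q2, q3, q4} --y--> {q0, q2, q3, q4, q5}  [new]
{q1, q3, q4} --x--> {q1, q2, q3, q4, q5}  [seen]
{q1, q3, q4} --y--> {q0, q1, q2, q4, q5}  [new]
{q0, q1, q2, q5} --x--> {q1, q2, q4, q5}  [new]
{q0, q1, q2, q5} --y--> {q0, q1, q2, q3, q4, q5}  [new]
{q1, q2, q3, q4, q5} --x--> {q1, q2, q3, q4, q5}  [seen]
{q1, q2, q3, q4, q5} --y--> {q0, q1, q2, q4, q5}  [seen]
{q0, q2, q3, q4, q5} --x--> {q1, q2, q3, q4, q5}  [seen]
{q0, q2, q3, q4, q5} --y--> {q0, q1, q2, q3, q4, q5}  [seen]
{q0, q1, q2, q4, q5} --x--> {q1, q2, q3, q4, q5}  [seen]
{q0, q1, q2, q4, q5} --y--> {q0, q1, q2, q3, q4, q5}  [seen]
{q1, q2, q4, q5} --x--> {q1, q3, q4, q5}  [new]
{q1, q2, q4, q5} --y--> {q0, q1, q2, q5}  [seen]
{q0, q1, q2, q3, q4, q5} --x--> {q1, q2, q3, q4, q5}  [seen]
{q0, q1, q2, q3, q4, q5} --y--> {q0, q1, q2, q3, q4, q5}  [seen]
{q1, q3, q4, q5} --x--> {q1, q2, q3, q4, q5}  [seen]
{q1, q3, q4, q5} --y--> {q0, q1, q2, q4, q5}  [seen]
Reachable DFA states: {q0}, {q2, q4, q5}, {q0, q2, q3, q4}, {q1, q3, q4}, {q0, q1, q2, q5}, {q1, q2, q3, q4, q5}, {q0, q2, q3, q4, q5}, {q0, q1, q2, q4, q5}, {q1, q2, q4, q5}, {q0, q1, q2, q3, q4, q5}, {q1, q3, q4, q5}.
{q0, q1, q3, q4, q5} is not among them.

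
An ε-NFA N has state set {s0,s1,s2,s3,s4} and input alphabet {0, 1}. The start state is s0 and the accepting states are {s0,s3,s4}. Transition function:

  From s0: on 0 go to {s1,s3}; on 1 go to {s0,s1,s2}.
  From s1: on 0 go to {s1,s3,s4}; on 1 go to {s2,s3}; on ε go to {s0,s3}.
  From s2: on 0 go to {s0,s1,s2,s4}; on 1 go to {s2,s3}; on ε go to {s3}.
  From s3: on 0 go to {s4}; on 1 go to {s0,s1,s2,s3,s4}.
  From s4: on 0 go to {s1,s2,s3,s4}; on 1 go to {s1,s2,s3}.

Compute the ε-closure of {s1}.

Begin with {s1}.
s1 →ε {s0,s3}; add s0, s3.
ε-closure = {s0,s1,s3}.

{s0,s1,s3}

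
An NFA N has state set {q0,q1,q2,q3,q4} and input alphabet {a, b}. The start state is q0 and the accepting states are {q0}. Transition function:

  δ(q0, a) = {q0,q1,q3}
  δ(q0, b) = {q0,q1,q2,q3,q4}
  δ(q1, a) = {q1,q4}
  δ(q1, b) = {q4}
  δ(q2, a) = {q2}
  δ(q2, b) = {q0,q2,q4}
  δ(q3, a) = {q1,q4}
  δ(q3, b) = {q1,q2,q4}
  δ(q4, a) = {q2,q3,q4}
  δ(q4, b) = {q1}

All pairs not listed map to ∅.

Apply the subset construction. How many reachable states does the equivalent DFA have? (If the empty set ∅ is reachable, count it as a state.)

4

Start state of the DFA: {q0}.
{q0} --a--> {q0,q1,q3}  [new]
{q0} --b--> {q0,q1,q2,q3,q4}  [new]
{q0,q1,q3} --a--> {q0,q1,q3,q4}  [new]
{q0,q1,q3} --b--> {q0,q1,q2,q3,q4}  [seen]
{q0,q1,q2,q3,q4} --a--> {q0,q1,q2,q3,q4}  [seen]
{q0,q1,q2,q3,q4} --b--> {q0,q1,q2,q3,q4}  [seen]
{q0,q1,q3,q4} --a--> {q0,q1,q2,q3,q4}  [seen]
{q0,q1,q3,q4} --b--> {q0,q1,q2,q3,q4}  [seen]
Reachable DFA states: {q0}, {q0,q1,q3}, {q0,q1,q2,q3,q4}, {q0,q1,q3,q4}.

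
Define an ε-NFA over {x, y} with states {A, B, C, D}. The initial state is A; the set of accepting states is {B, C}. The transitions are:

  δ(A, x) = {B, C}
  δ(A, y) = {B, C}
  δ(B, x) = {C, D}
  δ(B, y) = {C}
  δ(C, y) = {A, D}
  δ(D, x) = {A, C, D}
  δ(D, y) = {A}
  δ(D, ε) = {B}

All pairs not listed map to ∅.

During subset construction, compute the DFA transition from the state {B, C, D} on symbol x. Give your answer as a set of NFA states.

{A, B, C, D}

δ(B,x) = {C, D}; δ(C,x) = ∅; δ(D,x) = {A, C, D}.
Union: {A, C, D}.
ε-closure gives {A, B, C, D}.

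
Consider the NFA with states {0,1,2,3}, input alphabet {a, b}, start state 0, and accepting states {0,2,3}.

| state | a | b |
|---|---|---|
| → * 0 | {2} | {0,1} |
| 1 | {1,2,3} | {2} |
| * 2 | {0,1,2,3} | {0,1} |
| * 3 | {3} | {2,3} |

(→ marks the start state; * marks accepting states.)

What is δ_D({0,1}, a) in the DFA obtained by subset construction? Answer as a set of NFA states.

{1,2,3}

δ(0,a) = {2}; δ(1,a) = {1,2,3}.
Union: {1,2,3}.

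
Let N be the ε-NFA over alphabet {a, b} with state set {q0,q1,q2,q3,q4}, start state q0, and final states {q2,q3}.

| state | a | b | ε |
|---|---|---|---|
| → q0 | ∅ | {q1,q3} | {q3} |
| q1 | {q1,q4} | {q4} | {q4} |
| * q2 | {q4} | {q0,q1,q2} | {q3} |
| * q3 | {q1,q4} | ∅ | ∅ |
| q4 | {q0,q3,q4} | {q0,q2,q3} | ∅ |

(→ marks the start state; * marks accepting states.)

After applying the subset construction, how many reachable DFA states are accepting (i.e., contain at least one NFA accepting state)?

5

Start state of the DFA: {q0,q3} (ε-closure of the NFA start).
{q0,q3} --a--> {q1,q4}  [new]
{q0,q3} --b--> {q1,q3,q4}  [new]
{q1,q4} --a--> {q0,q1,q3,q4}  [new]
{q1,q4} --b--> {q0,q2,q3,q4}  [new]
{q1,q3,q4} --a--> {q0,q1,q3,q4}  [seen]
{q1,q3,q4} --b--> {q0,q2,q3,q4}  [seen]
{q0,q1,q3,q4} --a--> {q0,q1,q3,q4}  [seen]
{q0,q1,q3,q4} --b--> {q0,q1,q2,q3,q4}  [new]
{q0,q2,q3,q4} --a--> {q0,q1,q3,q4}  [seen]
{q0,q2,q3,q4} --b--> {q0,q1,q2,q3,q4}  [seen]
{q0,q1,q2,q3,q4} --a--> {q0,q1,q3,q4}  [seen]
{q0,q1,q2,q3,q4} --b--> {q0,q1,q2,q3,q4}  [seen]
Reachable DFA states: {q0,q3}, {q1,q4}, {q1,q3,q4}, {q0,q1,q3,q4}, {q0,q2,q3,q4}, {q0,q1,q2,q3,q4}.
Accepting DFA states (contain an NFA accepting state): {q0,q3}, {q1,q3,q4}, {q0,q1,q3,q4}, {q0,q2,q3,q4}, {q0,q1,q2,q3,q4}.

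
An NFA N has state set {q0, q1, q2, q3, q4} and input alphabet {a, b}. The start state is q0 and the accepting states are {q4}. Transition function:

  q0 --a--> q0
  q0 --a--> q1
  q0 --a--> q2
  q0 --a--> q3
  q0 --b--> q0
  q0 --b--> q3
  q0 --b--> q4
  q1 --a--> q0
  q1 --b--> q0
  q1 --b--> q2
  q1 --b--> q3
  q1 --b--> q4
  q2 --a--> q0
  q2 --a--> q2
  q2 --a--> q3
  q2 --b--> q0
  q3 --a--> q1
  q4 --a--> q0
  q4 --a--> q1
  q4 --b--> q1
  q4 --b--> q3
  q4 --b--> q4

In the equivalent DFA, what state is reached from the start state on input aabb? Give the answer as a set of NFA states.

Start: {q0}.
δ(q0,a) = {q0, q1, q2, q3}.
Union: {q0, q1, q2, q3}.
After a: {q0, q1, q2, q3}.
δ(q0,a) = {q0, q1, q2, q3}; δ(q1,a) = {q0}; δ(q2,a) = {q0, q2, q3}; δ(q3,a) = {q1}.
Union: {q0, q1, q2, q3}.
After a: {q0, q1, q2, q3}.
δ(q0,b) = {q0, q3, q4}; δ(q1,b) = {q0, q2, q3, q4}; δ(q2,b) = {q0}; δ(q3,b) = ∅.
Union: {q0, q2, q3, q4}.
After b: {q0, q2, q3, q4}.
δ(q0,b) = {q0, q3, q4}; δ(q2,b) = {q0}; δ(q3,b) = ∅; δ(q4,b) = {q1, q3, q4}.
Union: {q0, q1, q3, q4}.
After b: {q0, q1, q3, q4}.

{q0, q1, q3, q4}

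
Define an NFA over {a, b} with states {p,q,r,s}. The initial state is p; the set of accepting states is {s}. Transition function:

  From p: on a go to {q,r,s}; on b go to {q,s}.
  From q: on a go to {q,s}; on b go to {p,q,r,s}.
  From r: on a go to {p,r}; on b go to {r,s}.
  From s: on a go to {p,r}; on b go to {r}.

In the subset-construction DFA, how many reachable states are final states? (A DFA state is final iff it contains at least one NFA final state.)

3

Start state of the DFA: {p}.
{p} --a--> {q,r,s}  [new]
{p} --b--> {q,s}  [new]
{q,r,s} --a--> {p,q,r,s}  [new]
{q,r,s} --b--> {p,q,r,s}  [seen]
{q,s} --a--> {p,q,r,s}  [seen]
{q,s} --b--> {p,q,r,s}  [seen]
{p,q,r,s} --a--> {p,q,r,s}  [seen]
{p,q,r,s} --b--> {p,q,r,s}  [seen]
Reachable DFA states: {p}, {q,r,s}, {q,s}, {p,q,r,s}.
Accepting DFA states (contain an NFA accepting state): {q,r,s}, {q,s}, {p,q,r,s}.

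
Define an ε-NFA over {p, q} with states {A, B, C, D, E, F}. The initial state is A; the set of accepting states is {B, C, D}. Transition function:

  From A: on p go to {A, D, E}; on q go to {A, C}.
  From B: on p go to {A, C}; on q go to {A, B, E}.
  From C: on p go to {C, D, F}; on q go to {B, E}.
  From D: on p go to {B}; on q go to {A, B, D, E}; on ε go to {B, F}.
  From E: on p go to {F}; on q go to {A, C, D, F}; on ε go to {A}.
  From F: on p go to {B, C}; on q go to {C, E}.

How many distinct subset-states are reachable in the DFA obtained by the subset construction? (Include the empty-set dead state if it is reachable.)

Start state of the DFA: {A} (ε-closure of the NFA start).
{A} --p--> {A, B, D, E, F}  [new]
{A} --q--> {A, C}  [new]
{A, B, D, E, F} --p--> {A, B, C, D, E, F}  [new]
{A, B, D, E, F} --q--> {A, B, C, D, E, F}  [seen]
{A, C} --p--> {A, B, C, D, E, F}  [seen]
{A, C} --q--> {A, B, C, E}  [new]
{A, B, C, D, E, F} --p--> {A, B, C, D, E, F}  [seen]
{A, B, C, D, E, F} --q--> {A, B, C, D, E, F}  [seen]
{A, B, C, E} --p--> {A, B, C, D, E, F}  [seen]
{A, B, C, E} --q--> {A, B, C, D, E, F}  [seen]
Reachable DFA states: {A}, {A, B, D, E, F}, {A, C}, {A, B, C, D, E, F}, {A, B, C, E}.

5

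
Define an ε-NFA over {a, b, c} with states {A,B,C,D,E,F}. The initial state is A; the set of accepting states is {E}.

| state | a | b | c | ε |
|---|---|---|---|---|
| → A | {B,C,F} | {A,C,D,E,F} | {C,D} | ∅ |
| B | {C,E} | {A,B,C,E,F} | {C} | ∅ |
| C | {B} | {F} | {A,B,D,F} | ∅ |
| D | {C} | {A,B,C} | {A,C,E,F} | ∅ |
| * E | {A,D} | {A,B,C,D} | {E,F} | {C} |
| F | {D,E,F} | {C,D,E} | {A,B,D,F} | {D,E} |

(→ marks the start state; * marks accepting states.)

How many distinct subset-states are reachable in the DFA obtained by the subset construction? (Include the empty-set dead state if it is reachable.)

8

Start state of the DFA: {A} (ε-closure of the NFA start).
{A} --a--> {B,C,D,E,F}  [new]
{A} --b--> {A,C,D,E,F}  [new]
{A} --c--> {C,D}  [new]
{B,C,D,E,F} --a--> {A,B,C,D,E,F}  [new]
{B,C,D,E,F} --b--> {A,B,C,D,E,F}  [seen]
{B,C,D,E,F} --c--> {A,B,C,D,E,F}  [seen]
{A,C,D,E,F} --a--> {A,B,C,D,E,F}  [seen]
{A,C,D,E,F} --b--> {A,B,C,D,E,F}  [seen]
{A,C,D,E,F} --c--> {A,B,C,D,E,F}  [seen]
{C,D} --a--> {B,C}  [new]
{C,D} --b--> {A,B,C,D,E,F}  [seen]
{C,D} --c--> {A,B,C,D,E,F}  [seen]
{A,B,C,D,E,F} --a--> {A,B,C,D,E,F}  [seen]
{A,B,C,D,E,F} --b--> {A,B,C,D,E,F}  [seen]
{A,B,C,D,E,F} --c--> {A,B,C,D,E,F}  [seen]
{B,C} --a--> {B,C,E}  [new]
{B,C} --b--> {A,B,C,D,E,F}  [seen]
{B,C} --c--> {A,B,C,D,E,F}  [seen]
{B,C,E} --a--> {A,B,C,D,E}  [new]
{B,C,E} --b--> {A,B,C,D,E,F}  [seen]
{B,C,E} --c--> {A,B,C,D,E,F}  [seen]
{A,B,C,D,E} --a--> {A,B,C,D,E,F}  [seen]
{A,B,C,D,E} --b--> {A,B,C,D,E,F}  [seen]
{A,B,C,D,E} --c--> {A,B,C,D,E,F}  [seen]
Reachable DFA states: {A}, {B,C,D,E,F}, {A,C,D,E,F}, {C,D}, {A,B,C,D,E,F}, {B,C}, {B,C,E}, {A,B,C,D,E}.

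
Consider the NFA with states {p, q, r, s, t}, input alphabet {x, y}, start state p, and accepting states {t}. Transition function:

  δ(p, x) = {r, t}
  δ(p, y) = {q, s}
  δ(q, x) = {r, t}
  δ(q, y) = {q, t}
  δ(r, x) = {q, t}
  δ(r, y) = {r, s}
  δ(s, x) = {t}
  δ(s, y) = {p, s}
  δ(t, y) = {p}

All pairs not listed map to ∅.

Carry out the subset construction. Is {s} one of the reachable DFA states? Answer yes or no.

Start state of the DFA: {p}.
{p} --x--> {r, t}  [new]
{p} --y--> {q, s}  [new]
{r, t} --x--> {q, t}  [new]
{r, t} --y--> {p, r, s}  [new]
{q, s} --x--> {r, t}  [seen]
{q, s} --y--> {p, q, s, t}  [new]
{q, t} --x--> {r, t}  [seen]
{q, t} --y--> {p, q, t}  [new]
{p, r, s} --x--> {q, r, t}  [new]
{p, r, s} --y--> {p, q, r, s}  [new]
{p, q, s, t} --x--> {r, t}  [seen]
{p, q, s, t} --y--> {p, q, s, t}  [seen]
{p, q, t} --x--> {r, t}  [seen]
{p, q, t} --y--> {p, q, s, t}  [seen]
{q, r, t} --x--> {q, r, t}  [seen]
{q, r, t} --y--> {p, q, r, s, t}  [new]
{p, q, r, s} --x--> {q, r, t}  [seen]
{p, q, r, s} --y--> {p, q, r, s, t}  [seen]
{p, q, r, s, t} --x--> {q, r, t}  [seen]
{p, q, r, s, t} --y--> {p, q, r, s, t}  [seen]
Reachable DFA states: {p}, {r, t}, {q, s}, {q, t}, {p, r, s}, {p, q, s, t}, {p, q, t}, {q, r, t}, {p, q, r, s}, {p, q, r, s, t}.
{s} is not among them.

no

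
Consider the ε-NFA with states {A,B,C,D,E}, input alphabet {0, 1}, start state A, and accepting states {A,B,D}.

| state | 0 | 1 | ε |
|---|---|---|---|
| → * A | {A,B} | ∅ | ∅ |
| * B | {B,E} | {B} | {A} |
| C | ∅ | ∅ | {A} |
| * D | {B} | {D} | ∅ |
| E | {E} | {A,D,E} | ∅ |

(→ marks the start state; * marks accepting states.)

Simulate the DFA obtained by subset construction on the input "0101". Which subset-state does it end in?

Start: {A}.
δ(A,0) = {A,B}.
Union: {A,B}.
After 0: {A,B}.
δ(A,1) = ∅; δ(B,1) = {B}.
Union: {B}.
ε-closure gives {A,B}.
After 1: {A,B}.
δ(A,0) = {A,B}; δ(B,0) = {B,E}.
Union: {A,B,E}.
After 0: {A,B,E}.
δ(A,1) = ∅; δ(B,1) = {B}; δ(E,1) = {A,D,E}.
Union: {A,B,D,E}.
After 1: {A,B,D,E}.

{A,B,D,E}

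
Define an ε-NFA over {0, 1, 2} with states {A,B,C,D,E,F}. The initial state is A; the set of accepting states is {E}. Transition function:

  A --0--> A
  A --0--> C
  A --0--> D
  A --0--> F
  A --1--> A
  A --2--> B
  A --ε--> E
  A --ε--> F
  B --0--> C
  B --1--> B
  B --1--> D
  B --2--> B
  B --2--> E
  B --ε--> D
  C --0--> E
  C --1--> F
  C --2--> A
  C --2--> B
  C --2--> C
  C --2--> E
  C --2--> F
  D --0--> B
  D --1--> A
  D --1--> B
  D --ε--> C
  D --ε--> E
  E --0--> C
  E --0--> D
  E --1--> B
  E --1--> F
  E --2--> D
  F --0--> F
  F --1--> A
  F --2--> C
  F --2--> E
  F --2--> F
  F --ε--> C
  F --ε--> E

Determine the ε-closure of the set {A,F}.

Begin with {A,F}.
A →ε {E,F}; add E.
F →ε {C,E}; add C.
ε-closure = {A,C,E,F}.

{A,C,E,F}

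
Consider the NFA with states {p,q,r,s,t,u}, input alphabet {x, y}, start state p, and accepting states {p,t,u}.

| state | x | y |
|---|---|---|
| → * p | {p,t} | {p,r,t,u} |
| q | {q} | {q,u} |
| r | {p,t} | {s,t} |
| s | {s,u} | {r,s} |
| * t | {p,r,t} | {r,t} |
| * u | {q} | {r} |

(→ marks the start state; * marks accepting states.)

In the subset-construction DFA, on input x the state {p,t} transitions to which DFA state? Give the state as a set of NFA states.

δ(p,x) = {p,t}; δ(t,x) = {p,r,t}.
Union: {p,r,t}.

{p,r,t}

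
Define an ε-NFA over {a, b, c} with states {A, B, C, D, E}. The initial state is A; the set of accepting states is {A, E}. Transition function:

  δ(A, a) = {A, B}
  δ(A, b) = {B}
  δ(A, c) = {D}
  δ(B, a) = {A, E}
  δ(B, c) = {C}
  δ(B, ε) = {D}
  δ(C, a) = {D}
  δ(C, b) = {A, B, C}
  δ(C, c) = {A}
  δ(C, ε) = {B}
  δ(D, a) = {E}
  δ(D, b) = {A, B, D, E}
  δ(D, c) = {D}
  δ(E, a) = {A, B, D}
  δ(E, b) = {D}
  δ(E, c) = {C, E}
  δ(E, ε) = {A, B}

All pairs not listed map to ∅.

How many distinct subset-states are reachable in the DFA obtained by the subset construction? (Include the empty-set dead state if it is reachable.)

Start state of the DFA: {A} (ε-closure of the NFA start).
{A} --a--> {A, B, D}  [new]
{A} --b--> {B, D}  [new]
{A} --c--> {D}  [new]
{A, B, D} --a--> {A, B, D, E}  [new]
{A, B, D} --b--> {A, B, D, E}  [seen]
{A, B, D} --c--> {B, C, D}  [new]
{B, D} --a--> {A, B, D, E}  [seen]
{B, D} --b--> {A, B, D, E}  [seen]
{B, D} --c--> {B, C, D}  [seen]
{D} --a--> {A, B, D, E}  [seen]
{D} --b--> {A, B, D, E}  [seen]
{D} --c--> {D}  [seen]
{A, B, D, E} --a--> {A, B, D, E}  [seen]
{A, B, D, E} --b--> {A, B, D, E}  [seen]
{A, B, D, E} --c--> {A, B, C, D, E}  [new]
{B, C, D} --a--> {A, B, D, E}  [seen]
{B, C, D} --b--> {A, B, C, D, E}  [seen]
{B, C, D} --c--> {A, B, C, D}  [new]
{A, B, C, D, E} --a--> {A, B, D, E}  [seen]
{A, B, C, D, E} --b--> {A, B, C, D, E}  [seen]
{A, B, C, D, E} --c--> {A, B, C, D, E}  [seen]
{A, B, C, D} --a--> {A, B, D, E}  [seen]
{A, B, C, D} --b--> {A, B, C, D, E}  [seen]
{A, B, C, D} --c--> {A, B, C, D}  [seen]
Reachable DFA states: {A}, {A, B, D}, {B, D}, {D}, {A, B, D, E}, {B, C, D}, {A, B, C, D, E}, {A, B, C, D}.

8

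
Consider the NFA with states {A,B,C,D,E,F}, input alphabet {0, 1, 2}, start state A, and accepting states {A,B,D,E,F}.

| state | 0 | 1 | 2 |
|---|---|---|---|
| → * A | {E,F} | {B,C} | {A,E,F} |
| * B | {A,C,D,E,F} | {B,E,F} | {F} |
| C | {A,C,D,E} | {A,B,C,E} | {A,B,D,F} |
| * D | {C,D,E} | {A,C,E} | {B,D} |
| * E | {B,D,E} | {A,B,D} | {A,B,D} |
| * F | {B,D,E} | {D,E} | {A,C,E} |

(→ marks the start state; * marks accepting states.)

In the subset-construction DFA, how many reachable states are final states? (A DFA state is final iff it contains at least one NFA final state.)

13

Start state of the DFA: {A}.
{A} --0--> {E,F}  [new]
{A} --1--> {B,C}  [new]
{A} --2--> {A,E,F}  [new]
{E,F} --0--> {B,D,E}  [new]
{E,F} --1--> {A,B,D,E}  [new]
{E,F} --2--> {A,B,C,D,E}  [new]
{B,C} --0--> {A,C,D,E,F}  [new]
{B,C} --1--> {A,B,C,E,F}  [new]
{B,C} --2--> {A,B,D,F}  [new]
{A,E,F} --0--> {B,D,E,F}  [new]
{A,E,F} --1--> {A,B,C,D,E}  [seen]
{A,E,F} --2--> {A,B,C,D,E,F}  [new]
{B,D,E} --0--> {A,B,C,D,E,F}  [seen]
{B,D,E} --1--> {A,B,C,D,E,F}  [seen]
{B,D,E} --2--> {A,B,D,F}  [seen]
{A,B,D,E} --0--> {A,B,C,D,E,F}  [seen]
{A,B,D,E} --1--> {A,B,C,D,E,F}  [seen]
{A,B,D,E} --2--> {A,B,D,E,F}  [new]
{A,B,C,D,E} --0--> {A,B,C,D,E,F}  [seen]
{A,B,C,D,E} --1--> {A,B,C,D,E,F}  [seen]
{A,B,C,D,E} --2--> {A,B,D,E,F}  [seen]
{A,C,D,E,F} --0--> {A,B,C,D,E,F}  [seen]
{A,C,D,E,F} --1--> {A,B,C,D,E}  [seen]
{A,C,D,E,F} --2--> {A,B,C,D,E,F}  [seen]
{A,B,C,E,F} --0--> {A,B,C,D,E,F}  [seen]
{A,B,C,E,F} --1--> {A,B,C,D,E,F}  [seen]
{A,B,C,E,F} --2--> {A,B,C,D,E,F}  [seen]
{A,B,D,F} --0--> {A,B,C,D,E,F}  [seen]
{A,B,D,F} --1--> {A,B,C,D,E,F}  [seen]
{A,B,D,F} --2--> {A,B,C,D,E,F}  [seen]
{B,D,E,F} --0--> {A,B,C,D,E,F}  [seen]
{B,D,E,F} --1--> {A,B,C,D,E,F}  [seen]
{B,D,E,F} --2--> {A,B,C,D,E,F}  [seen]
{A,B,C,D,E,F} --0--> {A,B,C,D,E,F}  [seen]
{A,B,C,D,E,F} --1--> {A,B,C,D,E,F}  [seen]
{A,B,C,D,E,F} --2--> {A,B,C,D,E,F}  [seen]
{A,B,D,E,F} --0--> {A,B,C,D,E,F}  [seen]
{A,B,D,E,F} --1--> {A,B,C,D,E,F}  [seen]
{A,B,D,E,F} --2--> {A,B,C,D,E,F}  [seen]
Reachable DFA states: {A}, {E,F}, {B,C}, {A,E,F}, {B,D,E}, {A,B,D,E}, {A,B,C,D,E}, {A,C,D,E,F}, {A,B,C,E,F}, {A,B,D,F}, {B,D,E,F}, {A,B,C,D,E,F}, {A,B,D,E,F}.
Accepting DFA states (contain an NFA accepting state): {A}, {E,F}, {B,C}, {A,E,F}, {B,D,E}, {A,B,D,E}, {A,B,C,D,E}, {A,C,D,E,F}, {A,B,C,E,F}, {A,B,D,F}, {B,D,E,F}, {A,B,C,D,E,F}, {A,B,D,E,F}.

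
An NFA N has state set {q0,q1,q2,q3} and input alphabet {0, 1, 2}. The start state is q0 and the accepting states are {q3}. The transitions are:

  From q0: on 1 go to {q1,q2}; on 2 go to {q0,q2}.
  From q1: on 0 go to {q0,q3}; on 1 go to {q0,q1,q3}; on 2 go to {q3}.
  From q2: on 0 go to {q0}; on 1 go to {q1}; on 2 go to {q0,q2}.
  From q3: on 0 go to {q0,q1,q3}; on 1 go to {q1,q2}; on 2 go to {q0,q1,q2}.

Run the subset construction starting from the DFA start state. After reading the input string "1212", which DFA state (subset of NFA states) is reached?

{q0,q2,q3}

Start: {q0}.
δ(q0,1) = {q1,q2}.
Union: {q1,q2}.
After 1: {q1,q2}.
δ(q1,2) = {q3}; δ(q2,2) = {q0,q2}.
Union: {q0,q2,q3}.
After 2: {q0,q2,q3}.
δ(q0,1) = {q1,q2}; δ(q2,1) = {q1}; δ(q3,1) = {q1,q2}.
Union: {q1,q2}.
After 1: {q1,q2}.
δ(q1,2) = {q3}; δ(q2,2) = {q0,q2}.
Union: {q0,q2,q3}.
After 2: {q0,q2,q3}.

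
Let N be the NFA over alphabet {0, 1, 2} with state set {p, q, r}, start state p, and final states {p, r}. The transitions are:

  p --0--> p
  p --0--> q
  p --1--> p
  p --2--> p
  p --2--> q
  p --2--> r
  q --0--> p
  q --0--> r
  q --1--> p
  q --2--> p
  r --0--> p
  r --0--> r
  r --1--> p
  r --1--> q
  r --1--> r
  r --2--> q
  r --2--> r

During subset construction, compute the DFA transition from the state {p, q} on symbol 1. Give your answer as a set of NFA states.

δ(p,1) = {p}; δ(q,1) = {p}.
Union: {p}.

{p}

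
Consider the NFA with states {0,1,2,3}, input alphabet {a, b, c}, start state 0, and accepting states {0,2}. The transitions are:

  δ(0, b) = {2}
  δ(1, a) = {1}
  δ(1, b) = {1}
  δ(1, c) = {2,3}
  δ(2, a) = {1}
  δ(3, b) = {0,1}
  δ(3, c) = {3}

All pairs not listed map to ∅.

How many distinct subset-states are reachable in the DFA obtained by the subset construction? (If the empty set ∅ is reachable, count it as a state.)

8

Start state of the DFA: {0}.
{0} --a--> ∅  [new]
{0} --b--> {2}  [new]
{0} --c--> ∅  [seen]
∅ --a--> ∅  [seen]
∅ --b--> ∅  [seen]
∅ --c--> ∅  [seen]
{2} --a--> {1}  [new]
{2} --b--> ∅  [seen]
{2} --c--> ∅  [seen]
{1} --a--> {1}  [seen]
{1} --b--> {1}  [seen]
{1} --c--> {2,3}  [new]
{2,3} --a--> {1}  [seen]
{2,3} --b--> {0,1}  [new]
{2,3} --c--> {3}  [new]
{0,1} --a--> {1}  [seen]
{0,1} --b--> {1,2}  [new]
{0,1} --c--> {2,3}  [seen]
{3} --a--> ∅  [seen]
{3} --b--> {0,1}  [seen]
{3} --c--> {3}  [seen]
{1,2} --a--> {1}  [seen]
{1,2} --b--> {1}  [seen]
{1,2} --c--> {2,3}  [seen]
Reachable DFA states: {0}, ∅, {2}, {1}, {2,3}, {0,1}, {3}, {1,2}.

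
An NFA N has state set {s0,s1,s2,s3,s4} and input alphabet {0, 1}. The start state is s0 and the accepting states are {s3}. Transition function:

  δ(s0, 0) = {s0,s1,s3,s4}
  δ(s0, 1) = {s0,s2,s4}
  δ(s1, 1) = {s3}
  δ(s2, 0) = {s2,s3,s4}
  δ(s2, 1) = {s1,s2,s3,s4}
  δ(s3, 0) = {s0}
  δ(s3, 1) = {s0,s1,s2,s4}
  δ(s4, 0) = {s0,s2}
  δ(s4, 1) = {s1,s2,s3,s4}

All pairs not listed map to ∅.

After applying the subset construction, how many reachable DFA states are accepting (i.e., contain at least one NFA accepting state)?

Start state of the DFA: {s0}.
{s0} --0--> {s0,s1,s3,s4}  [new]
{s0} --1--> {s0,s2,s4}  [new]
{s0,s1,s3,s4} --0--> {s0,s1,s2,s3,s4}  [new]
{s0,s1,s3,s4} --1--> {s0,s1,s2,s3,s4}  [seen]
{s0,s2,s4} --0--> {s0,s1,s2,s3,s4}  [seen]
{s0,s2,s4} --1--> {s0,s1,s2,s3,s4}  [seen]
{s0,s1,s2,s3,s4} --0--> {s0,s1,s2,s3,s4}  [seen]
{s0,s1,s2,s3,s4} --1--> {s0,s1,s2,s3,s4}  [seen]
Reachable DFA states: {s0}, {s0,s1,s3,s4}, {s0,s2,s4}, {s0,s1,s2,s3,s4}.
Accepting DFA states (contain an NFA accepting state): {s0,s1,s3,s4}, {s0,s1,s2,s3,s4}.

2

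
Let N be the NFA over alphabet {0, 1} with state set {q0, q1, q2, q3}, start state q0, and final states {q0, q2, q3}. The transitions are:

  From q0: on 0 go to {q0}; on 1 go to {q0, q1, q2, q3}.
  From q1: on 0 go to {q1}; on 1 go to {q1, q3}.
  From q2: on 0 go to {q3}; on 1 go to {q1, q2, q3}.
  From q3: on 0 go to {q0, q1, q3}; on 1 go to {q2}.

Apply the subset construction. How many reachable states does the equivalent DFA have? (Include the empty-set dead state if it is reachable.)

3

Start state of the DFA: {q0}.
{q0} --0--> {q0}  [seen]
{q0} --1--> {q0, q1, q2, q3}  [new]
{q0, q1, q2, q3} --0--> {q0, q1, q3}  [new]
{q0, q1, q2, q3} --1--> {q0, q1, q2, q3}  [seen]
{q0, q1, q3} --0--> {q0, q1, q3}  [seen]
{q0, q1, q3} --1--> {q0, q1, q2, q3}  [seen]
Reachable DFA states: {q0}, {q0, q1, q2, q3}, {q0, q1, q3}.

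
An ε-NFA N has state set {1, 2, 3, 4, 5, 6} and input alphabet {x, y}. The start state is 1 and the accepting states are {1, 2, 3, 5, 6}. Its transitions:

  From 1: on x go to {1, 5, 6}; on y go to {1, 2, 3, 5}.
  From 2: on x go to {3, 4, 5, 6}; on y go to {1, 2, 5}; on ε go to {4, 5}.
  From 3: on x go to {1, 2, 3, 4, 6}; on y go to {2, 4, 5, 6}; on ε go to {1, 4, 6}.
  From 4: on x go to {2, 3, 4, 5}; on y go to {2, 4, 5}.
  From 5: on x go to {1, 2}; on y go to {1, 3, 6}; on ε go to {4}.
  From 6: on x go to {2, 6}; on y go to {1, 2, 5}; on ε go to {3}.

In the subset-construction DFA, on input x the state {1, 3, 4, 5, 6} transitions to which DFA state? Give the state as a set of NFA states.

{1, 2, 3, 4, 5, 6}

δ(1,x) = {1, 5, 6}; δ(3,x) = {1, 2, 3, 4, 6}; δ(4,x) = {2, 3, 4, 5}; δ(5,x) = {1, 2}; δ(6,x) = {2, 6}.
Union: {1, 2, 3, 4, 5, 6}.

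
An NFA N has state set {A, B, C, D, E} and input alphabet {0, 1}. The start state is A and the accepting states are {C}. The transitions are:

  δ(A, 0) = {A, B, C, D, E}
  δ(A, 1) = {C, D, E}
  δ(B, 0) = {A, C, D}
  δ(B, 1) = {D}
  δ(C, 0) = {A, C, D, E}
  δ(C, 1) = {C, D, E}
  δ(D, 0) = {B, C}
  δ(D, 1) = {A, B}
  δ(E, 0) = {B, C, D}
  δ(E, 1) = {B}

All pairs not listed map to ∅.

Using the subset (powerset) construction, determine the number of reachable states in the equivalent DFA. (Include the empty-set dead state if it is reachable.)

Start state of the DFA: {A}.
{A} --0--> {A, B, C, D, E}  [new]
{A} --1--> {C, D, E}  [new]
{A, B, C, D, E} --0--> {A, B, C, D, E}  [seen]
{A, B, C, D, E} --1--> {A, B, C, D, E}  [seen]
{C, D, E} --0--> {A, B, C, D, E}  [seen]
{C, D, E} --1--> {A, B, C, D, E}  [seen]
Reachable DFA states: {A}, {A, B, C, D, E}, {C, D, E}.

3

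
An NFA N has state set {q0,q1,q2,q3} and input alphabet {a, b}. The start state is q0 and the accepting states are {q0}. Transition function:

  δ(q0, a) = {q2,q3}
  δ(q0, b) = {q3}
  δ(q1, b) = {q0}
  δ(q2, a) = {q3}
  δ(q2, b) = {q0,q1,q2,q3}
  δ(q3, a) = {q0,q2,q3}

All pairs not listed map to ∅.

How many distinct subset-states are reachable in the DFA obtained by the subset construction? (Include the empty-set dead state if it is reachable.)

Start state of the DFA: {q0}.
{q0} --a--> {q2,q3}  [new]
{q0} --b--> {q3}  [new]
{q2,q3} --a--> {q0,q2,q3}  [new]
{q2,q3} --b--> {q0,q1,q2,q3}  [new]
{q3} --a--> {q0,q2,q3}  [seen]
{q3} --b--> ∅  [new]
{q0,q2,q3} --a--> {q0,q2,q3}  [seen]
{q0,q2,q3} --b--> {q0,q1,q2,q3}  [seen]
{q0,q1,q2,q3} --a--> {q0,q2,q3}  [seen]
{q0,q1,q2,q3} --b--> {q0,q1,q2,q3}  [seen]
∅ --a--> ∅  [seen]
∅ --b--> ∅  [seen]
Reachable DFA states: {q0}, {q2,q3}, {q3}, {q0,q2,q3}, {q0,q1,q2,q3}, ∅.

6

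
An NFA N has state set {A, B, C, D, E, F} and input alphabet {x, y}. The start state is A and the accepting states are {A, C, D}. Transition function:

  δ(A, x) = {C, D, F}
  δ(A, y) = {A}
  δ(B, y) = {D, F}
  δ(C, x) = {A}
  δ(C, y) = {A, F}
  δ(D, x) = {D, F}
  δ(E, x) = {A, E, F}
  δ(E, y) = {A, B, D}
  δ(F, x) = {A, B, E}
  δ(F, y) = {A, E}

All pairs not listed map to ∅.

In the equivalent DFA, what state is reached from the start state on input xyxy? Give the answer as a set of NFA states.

{A, B, D, E, F}

Start: {A}.
δ(A,x) = {C, D, F}.
Union: {C, D, F}.
After x: {C, D, F}.
δ(C,y) = {A, F}; δ(D,y) = ∅; δ(F,y) = {A, E}.
Union: {A, E, F}.
After y: {A, E, F}.
δ(A,x) = {C, D, F}; δ(E,x) = {A, E, F}; δ(F,x) = {A, B, E}.
Union: {A, B, C, D, E, F}.
After x: {A, B, C, D, E, F}.
δ(A,y) = {A}; δ(B,y) = {D, F}; δ(C,y) = {A, F}; δ(D,y) = ∅; δ(E,y) = {A, B, D}; δ(F,y) = {A, E}.
Union: {A, B, D, E, F}.
After y: {A, B, D, E, F}.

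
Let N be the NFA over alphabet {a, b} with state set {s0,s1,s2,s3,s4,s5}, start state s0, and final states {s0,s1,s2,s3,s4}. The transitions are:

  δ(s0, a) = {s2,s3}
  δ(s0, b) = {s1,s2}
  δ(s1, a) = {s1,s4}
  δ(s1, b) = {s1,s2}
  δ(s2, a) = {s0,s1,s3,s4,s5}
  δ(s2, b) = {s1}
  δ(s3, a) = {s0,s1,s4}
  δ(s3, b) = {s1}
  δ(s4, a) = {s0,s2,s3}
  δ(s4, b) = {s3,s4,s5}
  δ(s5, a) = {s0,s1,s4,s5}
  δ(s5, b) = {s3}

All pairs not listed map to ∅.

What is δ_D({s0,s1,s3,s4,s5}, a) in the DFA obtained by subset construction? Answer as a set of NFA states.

δ(s0,a) = {s2,s3}; δ(s1,a) = {s1,s4}; δ(s3,a) = {s0,s1,s4}; δ(s4,a) = {s0,s2,s3}; δ(s5,a) = {s0,s1,s4,s5}.
Union: {s0,s1,s2,s3,s4,s5}.

{s0,s1,s2,s3,s4,s5}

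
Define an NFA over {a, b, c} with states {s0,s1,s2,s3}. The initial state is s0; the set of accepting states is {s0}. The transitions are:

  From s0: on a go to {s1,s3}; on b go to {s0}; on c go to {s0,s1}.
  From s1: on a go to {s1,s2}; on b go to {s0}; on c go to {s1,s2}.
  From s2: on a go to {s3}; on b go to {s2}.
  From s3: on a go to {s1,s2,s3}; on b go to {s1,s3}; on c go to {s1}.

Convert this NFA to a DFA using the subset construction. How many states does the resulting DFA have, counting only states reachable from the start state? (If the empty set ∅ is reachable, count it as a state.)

9

Start state of the DFA: {s0}.
{s0} --a--> {s1,s3}  [new]
{s0} --b--> {s0}  [seen]
{s0} --c--> {s0,s1}  [new]
{s1,s3} --a--> {s1,s2,s3}  [new]
{s1,s3} --b--> {s0,s1,s3}  [new]
{s1,s3} --c--> {s1,s2}  [new]
{s0,s1} --a--> {s1,s2,s3}  [seen]
{s0,s1} --b--> {s0}  [seen]
{s0,s1} --c--> {s0,s1,s2}  [new]
{s1,s2,s3} --a--> {s1,s2,s3}  [seen]
{s1,s2,s3} --b--> {s0,s1,s2,s3}  [new]
{s1,s2,s3} --c--> {s1,s2}  [seen]
{s0,s1,s3} --a--> {s1,s2,s3}  [seen]
{s0,s1,s3} --b--> {s0,s1,s3}  [seen]
{s0,s1,s3} --c--> {s0,s1,s2}  [seen]
{s1,s2} --a--> {s1,s2,s3}  [seen]
{s1,s2} --b--> {s0,s2}  [new]
{s1,s2} --c--> {s1,s2}  [seen]
{s0,s1,s2} --a--> {s1,s2,s3}  [seen]
{s0,s1,s2} --b--> {s0,s2}  [seen]
{s0,s1,s2} --c--> {s0,s1,s2}  [seen]
{s0,s1,s2,s3} --a--> {s1,s2,s3}  [seen]
{s0,s1,s2,s3} --b--> {s0,s1,s2,s3}  [seen]
{s0,s1,s2,s3} --c--> {s0,s1,s2}  [seen]
{s0,s2} --a--> {s1,s3}  [seen]
{s0,s2} --b--> {s0,s2}  [seen]
{s0,s2} --c--> {s0,s1}  [seen]
Reachable DFA states: {s0}, {s1,s3}, {s0,s1}, {s1,s2,s3}, {s0,s1,s3}, {s1,s2}, {s0,s1,s2}, {s0,s1,s2,s3}, {s0,s2}.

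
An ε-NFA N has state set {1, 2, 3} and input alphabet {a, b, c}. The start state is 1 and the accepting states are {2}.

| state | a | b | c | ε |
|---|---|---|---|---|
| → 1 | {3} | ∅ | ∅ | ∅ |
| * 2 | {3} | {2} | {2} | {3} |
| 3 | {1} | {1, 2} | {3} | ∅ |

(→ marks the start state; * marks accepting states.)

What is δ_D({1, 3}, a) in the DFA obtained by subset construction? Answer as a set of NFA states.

{1, 3}

δ(1,a) = {3}; δ(3,a) = {1}.
Union: {1, 3}.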